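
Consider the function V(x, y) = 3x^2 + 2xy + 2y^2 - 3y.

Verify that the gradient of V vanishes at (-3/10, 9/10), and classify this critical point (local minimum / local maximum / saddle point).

local minimum

∇V = (6x + 2y, 2x + 4y - 3); substituting (-3/10, 9/10) gives ∇V = (0, 0), so (-3/10, 9/10) is indeed a critical point.
The Hessian of V is constant: H = [[6, 2], [2, 4]].
det(H) = 6·4 − 2² = 20.
det(H) > 0 and tr(H) = 10 > 0, so H is positive definite and the point is a local minimum.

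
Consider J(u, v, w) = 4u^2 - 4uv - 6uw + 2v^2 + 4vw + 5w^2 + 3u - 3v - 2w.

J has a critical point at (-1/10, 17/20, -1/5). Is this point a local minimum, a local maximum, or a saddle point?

The Hessian is constant: H = [[8, -4, -6], [-4, 4, 4], [-6, 4, 10]].
Leading principal minors: Δ₁ = 8, Δ₂ = 16, Δ₃ = 80.
All leading minors are positive, so H is positive definite: a local minimum.

local minimum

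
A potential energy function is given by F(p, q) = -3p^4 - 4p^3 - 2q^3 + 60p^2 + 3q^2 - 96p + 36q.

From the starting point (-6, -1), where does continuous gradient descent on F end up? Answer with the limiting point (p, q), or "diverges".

F is separable, so gradient descent decouples: p follows -∂F/∂p, q follows -∂F/∂q.
∂F/∂p = -12(p - 2)(p - 1)(p + 4); at p=-6 this is 1344, so p decreases.
∂F/∂q = -6(q - 3)(q + 2); at q=-1 this is 24, so q decreases.
The p-coordinate has no critical point in that direction and runs off to infinity.

diverges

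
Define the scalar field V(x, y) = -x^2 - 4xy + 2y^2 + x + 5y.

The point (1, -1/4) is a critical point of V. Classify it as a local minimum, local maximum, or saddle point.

saddle point

The Hessian of V is constant: H = [[-2, -4], [-4, 4]].
det(H) = (-2)·4 − (-4)² = -24.
Since det(H) < 0, H is indefinite and the critical point is a saddle point.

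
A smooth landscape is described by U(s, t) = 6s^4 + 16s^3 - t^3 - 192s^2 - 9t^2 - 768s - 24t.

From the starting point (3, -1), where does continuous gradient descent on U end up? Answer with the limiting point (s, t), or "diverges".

U is separable, so gradient descent decouples: s follows -∂U/∂s, t follows -∂U/∂t.
∂U/∂s = 24(s - 4)(s + 2)(s + 4); at s=3 this is -840, so s increases.
∂U/∂t = -3(t + 2)(t + 4); at t=-1 this is -9, so t increases.
The t-coordinate has no critical point in that direction and runs off to infinity.

diverges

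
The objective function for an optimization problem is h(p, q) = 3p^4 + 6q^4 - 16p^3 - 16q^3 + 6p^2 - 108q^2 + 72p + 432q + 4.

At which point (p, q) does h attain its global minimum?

h(p,q) separates as A(p) + B(q) + 4, so its minimum is min A + min B + 4.
A'(p) = 12(p - 3)(p - 2)(p + 1) vanishes at p ∈ {-1, 2, 3}; B'(q) = 24(q - 3)(q - 2)(q + 3) vanishes at q ∈ {-3, 2, 3}.
Local minima of A (where A''>0): A(-1)=-47, A(3)=81. Local minima of B: B(-3)=-1350, B(3)=378.
So the global minimum of h is A(-1) + B(-3) + 4 = -47 − 1350 + 4 = -1393, attained at (-1, -3).

(-1, -3)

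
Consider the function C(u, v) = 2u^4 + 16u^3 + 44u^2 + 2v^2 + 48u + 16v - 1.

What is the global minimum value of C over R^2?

-51

C(u,v) separates as P(u) + Q(v) − 1, so its minimum is min P + min Q − 1.
P'(u) = 8(u + 1)(u + 2)(u + 3) vanishes at u ∈ {-3, -2, -1}; Q'(v) = 4v + 16 vanishes at v ∈ {-4}.
Local minima of P (where P''>0): P(-3)=-18, P(-1)=-18. Local minima of Q: Q(-4)=-32.
So the global minimum of C is P(-3) + Q(-4) − 1 = -18 − 32 − 1 = -51, attained at (-3, -4).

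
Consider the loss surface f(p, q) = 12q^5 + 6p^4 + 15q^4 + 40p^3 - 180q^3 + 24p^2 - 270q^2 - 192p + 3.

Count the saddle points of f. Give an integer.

6

f separates as a function of p plus a function of q, so ∇f=0 decouples.
∂f/∂p = 24(p - 1)(p + 2)(p + 4) = 0 at p ∈ {-4, -2, 1}; ∂f/∂q = 60q(q - 3)(q + 1)(q + 3) = 0 at q ∈ {-3, -1, 0, 3}.
The Hessian is diagonal: diag(f_pp, f_qq). Second derivatives: f_pp(-4)=240, f_pp(-2)=-144, f_pp(1)=360; f_qq(-3)=-2160, f_qq(-1)=480, f_qq(0)=-540, f_qq(3)=4320.
Saddle points occur where the two diagonal entries have opposite signs: (-4, -3), (-4, 0), (-2, -1), (-2, 3), (1, -3), (1, 0). Count: 6.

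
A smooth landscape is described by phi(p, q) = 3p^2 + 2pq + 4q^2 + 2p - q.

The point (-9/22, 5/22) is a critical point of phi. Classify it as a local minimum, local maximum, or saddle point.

local minimum

The Hessian of phi is constant: H = [[6, 2], [2, 8]].
det(H) = 6·8 − 2² = 44.
det(H) > 0 and tr(H) = 14 > 0, so H is positive definite and the point is a local minimum.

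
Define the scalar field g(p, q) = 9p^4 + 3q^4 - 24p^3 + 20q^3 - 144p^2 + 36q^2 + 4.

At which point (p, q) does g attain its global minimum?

g(p,q) separates as A(p) + B(q) + 4, so its minimum is min A + min B + 4.
A'(p) = 36p(p - 4)(p + 2) vanishes at p ∈ {-2, 0, 4}; B'(q) = 12q(q + 2)(q + 3) vanishes at q ∈ {-3, -2, 0}.
Local minima of A (where A''>0): A(-2)=-240, A(4)=-1536. Local minima of B: B(-3)=27, B(0)=0.
So the global minimum of g is A(4) + B(0) + 4 = -1536 + 0 + 4 = -1532, attained at (4, 0).

(4, 0)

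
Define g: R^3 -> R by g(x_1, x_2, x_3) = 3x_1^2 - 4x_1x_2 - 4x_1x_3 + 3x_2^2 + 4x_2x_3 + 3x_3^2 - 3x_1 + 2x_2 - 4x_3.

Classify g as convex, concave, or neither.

g is quadratic, so its Hessian is the constant matrix H = [[6, -4, -4], [-4, 6, 4], [-4, 4, 6]].
Leading principal minors: 6, 20, 56.
All positive ⇒ H ≻ 0 ⇒ convex.

convex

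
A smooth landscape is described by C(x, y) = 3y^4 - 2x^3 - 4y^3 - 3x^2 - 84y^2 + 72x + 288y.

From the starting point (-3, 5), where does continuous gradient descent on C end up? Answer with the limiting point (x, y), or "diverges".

(-4, 3)

C is separable, so gradient descent decouples: x follows -∂C/∂x, y follows -∂C/∂y.
∂C/∂x = -6(x - 3)(x + 4); at x=-3 this is 36, so x decreases.
∂C/∂y = 12(y - 3)(y - 2)(y + 4); at y=5 this is 648, so y decreases.
x converges to its nearest critical value -4 (a local min of the x-part); y converges to 3. The iterate converges to (-4, 3).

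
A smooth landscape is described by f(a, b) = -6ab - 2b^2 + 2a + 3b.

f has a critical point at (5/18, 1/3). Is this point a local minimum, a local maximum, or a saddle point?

The Hessian of f is constant: H = [[0, -6], [-6, -4]].
det(H) = 0·(-4) − (-6)² = -36.
Since det(H) < 0, H is indefinite and the critical point is a saddle point.

saddle point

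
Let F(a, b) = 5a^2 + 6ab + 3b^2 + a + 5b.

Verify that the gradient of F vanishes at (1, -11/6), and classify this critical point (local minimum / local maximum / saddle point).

local minimum

∇F = (10a + 6b + 1, 6a + 6b + 5); substituting (1, -11/6) gives ∇F = (0, 0), so (1, -11/6) is indeed a critical point.
The Hessian of F is constant: H = [[10, 6], [6, 6]].
det(H) = 10·6 − 6² = 24.
det(H) > 0 and tr(H) = 16 > 0, so H is positive definite and the point is a local minimum.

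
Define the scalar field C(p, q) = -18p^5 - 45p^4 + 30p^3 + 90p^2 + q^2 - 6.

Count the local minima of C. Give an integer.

2

C separates as a function of p plus a function of q, so ∇C=0 decouples.
∂C/∂p = -90p(p - 1)(p + 1)(p + 2) = 0 at p ∈ {-2, -1, 0, 1}; ∂C/∂q = 2q = 0 at q ∈ {0}.
The Hessian is diagonal: diag(C_pp, C_qq). Second derivatives: C_pp(-2)=540, C_pp(-1)=-180, C_pp(0)=180, C_pp(1)=-540; C_qq(0)=2.
Local minima occur where both diagonal entries positive: (-2, 0), (0, 0). Count: 2.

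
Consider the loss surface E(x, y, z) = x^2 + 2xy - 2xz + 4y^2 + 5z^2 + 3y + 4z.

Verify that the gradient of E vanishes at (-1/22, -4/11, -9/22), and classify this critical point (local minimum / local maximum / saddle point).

local minimum

∇E = (2x + 2y - 2z, 2x + 8y + 3, -2x + 10z + 4); substituting (-1/22, -4/11, -9/22) gives ∇E = (0, 0, 0), so (-1/22, -4/11, -9/22) is indeed a critical point.
The Hessian is constant: H = [[2, 2, -2], [2, 8, 0], [-2, 0, 10]].
Leading principal minors: Δ₁ = 2, Δ₂ = 12, Δ₃ = 88.
All leading minors are positive, so H is positive definite: a local minimum.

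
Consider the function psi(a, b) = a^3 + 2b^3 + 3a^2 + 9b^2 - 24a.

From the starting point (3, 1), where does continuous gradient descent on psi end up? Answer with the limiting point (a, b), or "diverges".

psi is separable, so gradient descent decouples: a follows -∂psi/∂a, b follows -∂psi/∂b.
∂psi/∂a = 3(a - 2)(a + 4); at a=3 this is 21, so a decreases.
∂psi/∂b = 6b(b + 3); at b=1 this is 24, so b decreases.
a converges to its nearest critical value 2 (a local min of the a-part); b converges to 0. The iterate converges to (2, 0).

(2, 0)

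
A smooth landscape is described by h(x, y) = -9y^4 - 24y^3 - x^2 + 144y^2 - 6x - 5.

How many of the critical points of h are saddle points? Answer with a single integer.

1

h separates as a function of x plus a function of y, so ∇h=0 decouples.
∂h/∂x = -2(x + 3) = 0 at x ∈ {-3}; ∂h/∂y = -36y(y - 2)(y + 4) = 0 at y ∈ {-4, 0, 2}.
The Hessian is diagonal: diag(h_xx, h_yy). Second derivatives: h_xx(-3)=-2; h_yy(-4)=-864, h_yy(0)=288, h_yy(2)=-432.
Saddle points occur where the two diagonal entries have opposite signs: (-3, 0). Count: 1.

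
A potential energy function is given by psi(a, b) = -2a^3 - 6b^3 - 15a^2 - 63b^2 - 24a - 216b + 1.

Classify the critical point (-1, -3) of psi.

The mixed partial ∂²psi/∂a∂b is 0, so the Hessian at any point is diag(psi_aa, psi_bb) = diag(-6(2a + 5), -18(2b + 7)).
At (-1, -3): H = diag(-18, -18).
Both eigenvalues are negative, so H is negative definite: a local maximum.

local maximum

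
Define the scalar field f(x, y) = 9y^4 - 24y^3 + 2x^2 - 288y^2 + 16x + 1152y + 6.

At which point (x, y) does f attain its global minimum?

(-4, -4)

f(x,y) separates as P(x) + Q(y) + 6, so its minimum is min P + min Q + 6.
P'(x) = 4x + 16 vanishes at x ∈ {-4}; Q'(y) = 36(y - 4)(y - 2)(y + 4) vanishes at y ∈ {-4, 2, 4}.
Local minima of P (where P''>0): P(-4)=-32. Local minima of Q: Q(-4)=-5376, Q(4)=768.
So the global minimum of f is P(-4) + Q(-4) + 6 = -32 − 5376 + 6 = -5402, attained at (-4, -4).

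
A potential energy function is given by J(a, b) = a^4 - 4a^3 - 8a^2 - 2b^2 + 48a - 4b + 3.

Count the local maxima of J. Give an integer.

1

J separates as a function of a plus a function of b, so ∇J=0 decouples.
∂J/∂a = 4(a - 3)(a - 2)(a + 2) = 0 at a ∈ {-2, 2, 3}; ∂J/∂b = -4(b + 1) = 0 at b ∈ {-1}.
The Hessian is diagonal: diag(J_aa, J_bb). Second derivatives: J_aa(-2)=80, J_aa(2)=-16, J_aa(3)=20; J_bb(-1)=-4.
Local maxima occur where both diagonal entries negative: (2, -1). Count: 1.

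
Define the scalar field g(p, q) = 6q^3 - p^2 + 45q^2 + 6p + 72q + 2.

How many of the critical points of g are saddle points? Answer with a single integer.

1

g separates as a function of p plus a function of q, so ∇g=0 decouples.
∂g/∂p = -2(p - 3) = 0 at p ∈ {3}; ∂g/∂q = 18(q + 1)(q + 4) = 0 at q ∈ {-4, -1}.
The Hessian is diagonal: diag(g_pp, g_qq). Second derivatives: g_pp(3)=-2; g_qq(-4)=-54, g_qq(-1)=54.
Saddle points occur where the two diagonal entries have opposite signs: (3, -1). Count: 1.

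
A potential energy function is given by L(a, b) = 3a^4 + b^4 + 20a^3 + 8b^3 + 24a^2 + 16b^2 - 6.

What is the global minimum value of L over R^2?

L(a,b) separates as P(a) + Q(b) − 6, so its minimum is min P + min Q − 6.
P'(a) = 12a(a + 1)(a + 4) vanishes at a ∈ {-4, -1, 0}; Q'(b) = 4b(b + 2)(b + 4) vanishes at b ∈ {-4, -2, 0}.
Local minima of P (where P''>0): P(-4)=-128, P(0)=0. Local minima of Q: Q(-4)=0, Q(0)=0.
So the global minimum of L is P(-4) + Q(-4) − 6 = -128 + 0 − 6 = -134, attained at (-4, -4).

-134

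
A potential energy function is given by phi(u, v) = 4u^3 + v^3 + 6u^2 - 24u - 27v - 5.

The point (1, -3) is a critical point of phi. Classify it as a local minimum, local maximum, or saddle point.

saddle point

The mixed partial ∂²phi/∂u∂v is 0, so the Hessian at any point is diag(phi_uu, phi_vv) = diag(12(2u + 1), 6v).
At (1, -3): H = diag(36, -18).
The eigenvalues have opposite signs, so H is indefinite: a saddle point.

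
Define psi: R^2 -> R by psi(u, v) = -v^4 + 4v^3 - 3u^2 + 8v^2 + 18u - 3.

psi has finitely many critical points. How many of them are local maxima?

psi separates as a function of u plus a function of v, so ∇psi=0 decouples.
∂psi/∂u = -6(u - 3) = 0 at u ∈ {3}; ∂psi/∂v = -4v(v - 4)(v + 1) = 0 at v ∈ {-1, 0, 4}.
The Hessian is diagonal: diag(psi_uu, psi_vv). Second derivatives: psi_uu(3)=-6; psi_vv(-1)=-20, psi_vv(0)=16, psi_vv(4)=-80.
Local maxima occur where both diagonal entries negative: (3, -1), (3, 4). Count: 2.

2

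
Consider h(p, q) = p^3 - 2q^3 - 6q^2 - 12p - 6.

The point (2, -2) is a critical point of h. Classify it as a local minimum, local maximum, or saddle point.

local minimum

The mixed partial ∂²h/∂p∂q is 0, so the Hessian at any point is diag(h_pp, h_qq) = diag(6p, -12(q + 1)).
At (2, -2): H = diag(12, 12).
Both eigenvalues are positive, so H is positive definite: a local minimum.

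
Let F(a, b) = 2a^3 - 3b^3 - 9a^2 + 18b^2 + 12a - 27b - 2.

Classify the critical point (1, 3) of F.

local maximum

The mixed partial ∂²F/∂a∂b is 0, so the Hessian at any point is diag(F_aa, F_bb) = diag(6(2a - 3), 18(-b + 2)).
At (1, 3): H = diag(-6, -18).
Both eigenvalues are negative, so H is negative definite: a local maximum.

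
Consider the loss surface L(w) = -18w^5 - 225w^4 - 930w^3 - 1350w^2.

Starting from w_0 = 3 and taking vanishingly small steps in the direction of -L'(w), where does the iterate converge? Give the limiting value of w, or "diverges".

diverges

L'(w) = -90w(w + 2)(w + 3)(w + 5), so L'(3) = -64800.
Gradient descent moves in the -L' direction, i.e. w is increasing.
There is no critical point above w=3, and L' keeps the same sign, so the iterate runs off to +∞.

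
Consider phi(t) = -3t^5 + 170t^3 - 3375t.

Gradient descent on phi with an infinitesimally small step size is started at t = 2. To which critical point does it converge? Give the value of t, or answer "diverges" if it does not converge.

3

phi'(t) = -15(t - 5)(t - 3)(t + 3)(t + 5), so phi'(2) = -1575.
Gradient descent moves in the -phi' direction, i.e. t is increasing.
The nearest critical point in that direction is t = 3, where phi'' = 1440 > 0 (a local minimum). The iterate converges there.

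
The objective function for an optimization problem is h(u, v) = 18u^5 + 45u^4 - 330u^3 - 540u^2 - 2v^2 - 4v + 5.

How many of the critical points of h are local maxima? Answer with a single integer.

h separates as a function of u plus a function of v, so ∇h=0 decouples.
∂h/∂u = 90u(u - 3)(u + 1)(u + 4) = 0 at u ∈ {-4, -1, 0, 3}; ∂h/∂v = -4(v + 1) = 0 at v ∈ {-1}.
The Hessian is diagonal: diag(h_uu, h_vv). Second derivatives: h_uu(-4)=-7560, h_uu(-1)=1080, h_uu(0)=-1080, h_uu(3)=7560; h_vv(-1)=-4.
Local maxima occur where both diagonal entries negative: (-4, -1), (0, -1). Count: 2.

2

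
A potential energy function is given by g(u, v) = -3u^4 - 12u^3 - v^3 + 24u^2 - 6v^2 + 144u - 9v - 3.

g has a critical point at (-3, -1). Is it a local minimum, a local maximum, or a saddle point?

local maximum

The mixed partial ∂²g/∂u∂v is 0, so the Hessian at any point is diag(g_uu, g_vv) = diag(12(-3u^2 - 6u + 4), -6(v + 2)).
At (-3, -1): H = diag(-60, -6).
Both eigenvalues are negative, so H is negative definite: a local maximum.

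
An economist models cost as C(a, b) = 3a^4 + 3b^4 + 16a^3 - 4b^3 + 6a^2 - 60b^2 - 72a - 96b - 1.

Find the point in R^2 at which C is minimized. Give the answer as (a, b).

C(a,b) separates as P(a) + Q(b) − 1, so its minimum is min P + min Q − 1.
P'(a) = 12(a - 1)(a + 2)(a + 3) vanishes at a ∈ {-3, -2, 1}; Q'(b) = 12(b - 4)(b + 1)(b + 2) vanishes at b ∈ {-2, -1, 4}.
Local minima of P (where P''>0): P(-3)=81, P(1)=-47. Local minima of Q: Q(-2)=32, Q(4)=-832.
So the global minimum of C is P(1) + Q(4) − 1 = -47 − 832 − 1 = -880, attained at (1, 4).

(1, 4)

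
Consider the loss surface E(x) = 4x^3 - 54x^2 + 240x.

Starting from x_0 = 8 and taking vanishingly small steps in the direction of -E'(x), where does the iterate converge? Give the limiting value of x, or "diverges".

E'(x) = 12(x - 5)(x - 4), so E'(8) = 144.
Gradient descent moves in the -E' direction, i.e. x is decreasing.
The nearest critical point in that direction is x = 5, where E'' = 12 > 0 (a local minimum). The iterate converges there.

5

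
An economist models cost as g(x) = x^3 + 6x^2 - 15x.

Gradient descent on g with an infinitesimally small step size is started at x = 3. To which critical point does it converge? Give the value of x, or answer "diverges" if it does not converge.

g'(x) = 3(x - 1)(x + 5), so g'(3) = 48.
Gradient descent moves in the -g' direction, i.e. x is decreasing.
The nearest critical point in that direction is x = 1, where g'' = 18 > 0 (a local minimum). The iterate converges there.

1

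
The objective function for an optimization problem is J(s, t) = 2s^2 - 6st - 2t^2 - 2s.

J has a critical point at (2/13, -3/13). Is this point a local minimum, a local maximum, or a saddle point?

The Hessian of J is constant: H = [[4, -6], [-6, -4]].
det(H) = 4·(-4) − (-6)² = -52.
Since det(H) < 0, H is indefinite and the critical point is a saddle point.

saddle point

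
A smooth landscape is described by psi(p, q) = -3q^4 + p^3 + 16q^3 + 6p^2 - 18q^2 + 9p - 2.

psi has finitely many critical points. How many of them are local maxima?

psi separates as a function of p plus a function of q, so ∇psi=0 decouples.
∂psi/∂p = 3(p + 1)(p + 3) = 0 at p ∈ {-3, -1}; ∂psi/∂q = -12q(q - 3)(q - 1) = 0 at q ∈ {0, 1, 3}.
The Hessian is diagonal: diag(psi_pp, psi_qq). Second derivatives: psi_pp(-3)=-6, psi_pp(-1)=6; psi_qq(0)=-36, psi_qq(1)=24, psi_qq(3)=-72.
Local maxima occur where both diagonal entries negative: (-3, 0), (-3, 3). Count: 2.

2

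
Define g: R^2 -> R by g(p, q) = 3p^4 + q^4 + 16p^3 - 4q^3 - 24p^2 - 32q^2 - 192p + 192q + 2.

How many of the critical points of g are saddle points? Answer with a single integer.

4

g separates as a function of p plus a function of q, so ∇g=0 decouples.
∂g/∂p = 12(p - 2)(p + 2)(p + 4) = 0 at p ∈ {-4, -2, 2}; ∂g/∂q = 4(q - 4)(q - 3)(q + 4) = 0 at q ∈ {-4, 3, 4}.
The Hessian is diagonal: diag(g_pp, g_qq). Second derivatives: g_pp(-4)=144, g_pp(-2)=-96, g_pp(2)=288; g_qq(-4)=224, g_qq(3)=-28, g_qq(4)=32.
Saddle points occur where the two diagonal entries have opposite signs: (-4, 3), (-2, -4), (-2, 4), (2, 3). Count: 4.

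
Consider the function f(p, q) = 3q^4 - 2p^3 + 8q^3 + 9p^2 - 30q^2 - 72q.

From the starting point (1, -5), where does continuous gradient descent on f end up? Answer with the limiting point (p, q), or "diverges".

f is separable, so gradient descent decouples: p follows -∂f/∂p, q follows -∂f/∂q.
∂f/∂p = -6p(p - 3); at p=1 this is 12, so p decreases.
∂f/∂q = 12(q - 2)(q + 1)(q + 3); at q=-5 this is -672, so q increases.
p converges to its nearest critical value 0 (a local min of the p-part); q converges to -3. The iterate converges to (0, -3).

(0, -3)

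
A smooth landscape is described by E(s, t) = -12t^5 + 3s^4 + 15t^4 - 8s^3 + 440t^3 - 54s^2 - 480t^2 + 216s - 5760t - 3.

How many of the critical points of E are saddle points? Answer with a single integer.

E separates as a function of s plus a function of t, so ∇E=0 decouples.
∂E/∂s = 12(s - 3)(s - 2)(s + 3) = 0 at s ∈ {-3, 2, 3}; ∂E/∂t = -60(t - 4)(t - 3)(t + 2)(t + 4) = 0 at t ∈ {-4, -2, 3, 4}.
The Hessian is diagonal: diag(E_ss, E_tt). Second derivatives: E_ss(-3)=360, E_ss(2)=-60, E_ss(3)=72; E_tt(-4)=6720, E_tt(-2)=-3600, E_tt(3)=2100, E_tt(4)=-2880.
Saddle points occur where the two diagonal entries have opposite signs: (-3, -2), (-3, 4), (2, -4), (2, 3), (3, -2), (3, 4). Count: 6.

6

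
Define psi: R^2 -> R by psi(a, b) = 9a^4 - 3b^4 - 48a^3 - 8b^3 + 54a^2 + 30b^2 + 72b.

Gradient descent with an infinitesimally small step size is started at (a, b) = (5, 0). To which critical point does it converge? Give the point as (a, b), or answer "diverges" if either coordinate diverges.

psi is separable, so gradient descent decouples: a follows -∂psi/∂a, b follows -∂psi/∂b.
∂psi/∂a = 36a(a - 3)(a - 1); at a=5 this is 1440, so a decreases.
∂psi/∂b = -12(b - 2)(b + 1)(b + 3); at b=0 this is 72, so b decreases.
a converges to its nearest critical value 3 (a local min of the a-part); b converges to -1. The iterate converges to (3, -1).

(3, -1)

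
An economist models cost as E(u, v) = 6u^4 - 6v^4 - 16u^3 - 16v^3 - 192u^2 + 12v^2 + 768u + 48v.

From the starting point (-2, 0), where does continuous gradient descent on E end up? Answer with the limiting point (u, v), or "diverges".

(-4, -1)

E is separable, so gradient descent decouples: u follows -∂E/∂u, v follows -∂E/∂v.
∂E/∂u = 24(u - 4)(u - 2)(u + 4); at u=-2 this is 1152, so u decreases.
∂E/∂v = -24(v - 1)(v + 1)(v + 2); at v=0 this is 48, so v decreases.
u converges to its nearest critical value -4 (a local min of the u-part); v converges to -1. The iterate converges to (-4, -1).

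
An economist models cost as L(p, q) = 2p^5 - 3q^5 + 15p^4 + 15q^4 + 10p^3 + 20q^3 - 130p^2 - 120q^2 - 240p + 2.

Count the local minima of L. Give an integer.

4

L separates as a function of p plus a function of q, so ∇L=0 decouples.
∂L/∂p = 10(p - 2)(p + 1)(p + 3)(p + 4) = 0 at p ∈ {-4, -3, -1, 2}; ∂L/∂q = -15q(q - 4)(q - 2)(q + 2) = 0 at q ∈ {-2, 0, 2, 4}.
The Hessian is diagonal: diag(L_pp, L_qq). Second derivatives: L_pp(-4)=-180, L_pp(-3)=100, L_pp(-1)=-180, L_pp(2)=900; L_qq(-2)=720, L_qq(0)=-240, L_qq(2)=240, L_qq(4)=-720.
Local minima occur where both diagonal entries positive: (-3, -2), (-3, 2), (2, -2), (2, 2). Count: 4.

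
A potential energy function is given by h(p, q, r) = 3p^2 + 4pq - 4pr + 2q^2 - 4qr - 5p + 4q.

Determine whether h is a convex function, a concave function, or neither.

h is quadratic, so its Hessian is the constant matrix H = [[6, 4, -4], [4, 4, -4], [-4, -4, 0]].
Leading principal minors: 6, 8, -32.
Neither pattern holds ⇒ H is indefinite ⇒ neither convex nor concave.

neither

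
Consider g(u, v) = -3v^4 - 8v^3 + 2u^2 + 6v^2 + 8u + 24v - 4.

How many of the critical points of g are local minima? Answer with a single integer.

1

g separates as a function of u plus a function of v, so ∇g=0 decouples.
∂g/∂u = 4(u + 2) = 0 at u ∈ {-2}; ∂g/∂v = -12(v - 1)(v + 1)(v + 2) = 0 at v ∈ {-2, -1, 1}.
The Hessian is diagonal: diag(g_uu, g_vv). Second derivatives: g_uu(-2)=4; g_vv(-2)=-36, g_vv(-1)=24, g_vv(1)=-72.
Local minima occur where both diagonal entries positive: (-2, -1). Count: 1.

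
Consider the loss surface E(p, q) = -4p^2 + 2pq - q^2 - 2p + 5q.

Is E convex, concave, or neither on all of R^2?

concave

E is quadratic, so its Hessian is the constant matrix H = [[-8, 2], [2, -2]].
det(H) = 12, tr(H) = -10.
det(H) > 0 and tr(H) < 0, so H is negative definite everywhere: concave.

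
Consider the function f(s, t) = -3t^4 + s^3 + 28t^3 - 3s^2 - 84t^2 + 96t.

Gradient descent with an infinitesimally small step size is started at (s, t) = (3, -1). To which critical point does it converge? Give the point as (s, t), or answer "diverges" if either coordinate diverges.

diverges

f is separable, so gradient descent decouples: s follows -∂f/∂s, t follows -∂f/∂t.
∂f/∂s = 3s(s - 2); at s=3 this is 9, so s decreases.
∂f/∂t = -12(t - 4)(t - 2)(t - 1); at t=-1 this is 360, so t decreases.
The t-coordinate has no critical point in that direction and runs off to infinity.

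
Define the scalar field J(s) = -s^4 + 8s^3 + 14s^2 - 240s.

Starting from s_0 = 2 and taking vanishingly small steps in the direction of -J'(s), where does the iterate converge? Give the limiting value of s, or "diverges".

J'(s) = -4(s - 5)(s - 4)(s + 3), so J'(2) = -120.
Gradient descent moves in the -J' direction, i.e. s is increasing.
The nearest critical point in that direction is s = 4, where J'' = 28 > 0 (a local minimum). The iterate converges there.

4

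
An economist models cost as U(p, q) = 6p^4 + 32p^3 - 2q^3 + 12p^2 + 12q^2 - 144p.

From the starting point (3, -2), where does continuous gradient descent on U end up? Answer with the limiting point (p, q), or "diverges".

(1, 0)

U is separable, so gradient descent decouples: p follows -∂U/∂p, q follows -∂U/∂q.
∂U/∂p = 24(p - 1)(p + 2)(p + 3); at p=3 this is 1440, so p decreases.
∂U/∂q = -6q(q - 4); at q=-2 this is -72, so q increases.
p converges to its nearest critical value 1 (a local min of the p-part); q converges to 0. The iterate converges to (1, 0).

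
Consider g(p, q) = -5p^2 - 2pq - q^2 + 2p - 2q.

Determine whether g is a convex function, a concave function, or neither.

g is quadratic, so its Hessian is the constant matrix H = [[-10, -2], [-2, -2]].
det(H) = 16, tr(H) = -12.
det(H) > 0 and tr(H) < 0, so H is negative definite everywhere: concave.

concave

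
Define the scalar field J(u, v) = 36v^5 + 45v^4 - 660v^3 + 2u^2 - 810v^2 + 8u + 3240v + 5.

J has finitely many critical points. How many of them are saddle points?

2

J separates as a function of u plus a function of v, so ∇J=0 decouples.
∂J/∂u = 4(u + 2) = 0 at u ∈ {-2}; ∂J/∂v = 180(v - 3)(v - 1)(v + 2)(v + 3) = 0 at v ∈ {-3, -2, 1, 3}.
The Hessian is diagonal: diag(J_uu, J_vv). Second derivatives: J_uu(-2)=4; J_vv(-3)=-4320, J_vv(-2)=2700, J_vv(1)=-4320, J_vv(3)=10800.
Saddle points occur where the two diagonal entries have opposite signs: (-2, -3), (-2, 1). Count: 2.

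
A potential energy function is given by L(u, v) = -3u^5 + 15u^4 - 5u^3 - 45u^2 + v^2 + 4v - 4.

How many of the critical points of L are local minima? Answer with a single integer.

L separates as a function of u plus a function of v, so ∇L=0 decouples.
∂L/∂u = -15u(u - 3)(u - 2)(u + 1) = 0 at u ∈ {-1, 0, 2, 3}; ∂L/∂v = 2(v + 2) = 0 at v ∈ {-2}.
The Hessian is diagonal: diag(L_uu, L_vv). Second derivatives: L_uu(-1)=180, L_uu(0)=-90, L_uu(2)=90, L_uu(3)=-180; L_vv(-2)=2.
Local minima occur where both diagonal entries positive: (-1, -2), (2, -2). Count: 2.

2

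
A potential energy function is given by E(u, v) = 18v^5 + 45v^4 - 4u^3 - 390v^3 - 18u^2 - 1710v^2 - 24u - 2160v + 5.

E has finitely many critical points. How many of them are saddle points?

E separates as a function of u plus a function of v, so ∇E=0 decouples.
∂E/∂u = -12(u + 1)(u + 2) = 0 at u ∈ {-2, -1}; ∂E/∂v = 90(v - 4)(v + 1)(v + 2)(v + 3) = 0 at v ∈ {-3, -2, -1, 4}.
The Hessian is diagonal: diag(E_uu, E_vv). Second derivatives: E_uu(-2)=12, E_uu(-1)=-12; E_vv(-3)=-1260, E_vv(-2)=540, E_vv(-1)=-900, E_vv(4)=18900.
Saddle points occur where the two diagonal entries have opposite signs: (-2, -3), (-2, -1), (-1, -2), (-1, 4). Count: 4.

4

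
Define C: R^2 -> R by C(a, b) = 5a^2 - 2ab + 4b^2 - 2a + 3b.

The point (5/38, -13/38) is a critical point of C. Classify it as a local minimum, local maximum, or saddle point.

The Hessian of C is constant: H = [[10, -2], [-2, 8]].
det(H) = 10·8 − (-2)² = 76.
det(H) > 0 and tr(H) = 18 > 0, so H is positive definite and the point is a local minimum.

local minimum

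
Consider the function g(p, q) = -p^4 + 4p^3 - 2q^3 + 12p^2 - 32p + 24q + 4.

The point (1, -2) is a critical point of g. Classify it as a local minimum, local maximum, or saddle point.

local minimum

The mixed partial ∂²g/∂p∂q is 0, so the Hessian at any point is diag(g_pp, g_qq) = diag(12(-p^2 + 2p + 2), -12q).
At (1, -2): H = diag(36, 24).
Both eigenvalues are positive, so H is positive definite: a local minimum.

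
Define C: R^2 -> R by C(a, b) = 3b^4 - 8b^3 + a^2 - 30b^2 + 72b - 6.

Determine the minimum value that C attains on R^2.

-158

C(a,b) separates as P(a) + Q(b) − 6, so its minimum is min P + min Q − 6.
P'(a) = 2a vanishes at a ∈ {0}; Q'(b) = 12(b - 3)(b - 1)(b + 2) vanishes at b ∈ {-2, 1, 3}.
Local minima of P (where P''>0): P(0)=0. Local minima of Q: Q(-2)=-152, Q(3)=-27.
So the global minimum of C is P(0) + Q(-2) − 6 = 0 − 152 − 6 = -158, attained at (0, -2).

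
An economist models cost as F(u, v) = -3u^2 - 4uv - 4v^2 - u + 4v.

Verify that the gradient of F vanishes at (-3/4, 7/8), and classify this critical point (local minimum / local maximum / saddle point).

∇F = (-6u - 4v - 1, -4u - 8v + 4); substituting (-3/4, 7/8) gives ∇F = (0, 0), so (-3/4, 7/8) is indeed a critical point.
The Hessian of F is constant: H = [[-6, -4], [-4, -8]].
det(H) = (-6)·(-8) − (-4)² = 32.
det(H) > 0 and tr(H) = -14 < 0, so H is negative definite and the point is a local maximum.

local maximum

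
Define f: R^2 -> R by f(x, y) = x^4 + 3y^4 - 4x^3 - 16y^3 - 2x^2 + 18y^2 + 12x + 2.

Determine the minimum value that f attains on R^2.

f(x,y) separates as P(x) + Q(y) + 2, so its minimum is min P + min Q + 2.
P'(x) = 4(x - 3)(x - 1)(x + 1) vanishes at x ∈ {-1, 1, 3}; Q'(y) = 12y(y - 3)(y - 1) vanishes at y ∈ {0, 1, 3}.
Local minima of P (where P''>0): P(-1)=-9, P(3)=-9. Local minima of Q: Q(0)=0, Q(3)=-27.
So the global minimum of f is P(-1) + Q(3) + 2 = -9 − 27 + 2 = -34, attained at (-1, 3).

-34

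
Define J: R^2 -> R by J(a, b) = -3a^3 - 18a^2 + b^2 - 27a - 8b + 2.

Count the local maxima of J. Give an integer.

0

J separates as a function of a plus a function of b, so ∇J=0 decouples.
∂J/∂a = -9(a + 1)(a + 3) = 0 at a ∈ {-3, -1}; ∂J/∂b = 2(b - 4) = 0 at b ∈ {4}.
The Hessian is diagonal: diag(J_aa, J_bb). Second derivatives: J_aa(-3)=18, J_aa(-1)=-18; J_bb(4)=2.
Local maxima occur where both diagonal entries negative: none. Count: 0.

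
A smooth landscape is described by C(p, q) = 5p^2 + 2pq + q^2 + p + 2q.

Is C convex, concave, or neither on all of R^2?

C is quadratic, so its Hessian is the constant matrix H = [[10, 2], [2, 2]].
det(H) = 16, tr(H) = 12.
det(H) > 0 and tr(H) > 0, so H is positive definite everywhere: convex.

convex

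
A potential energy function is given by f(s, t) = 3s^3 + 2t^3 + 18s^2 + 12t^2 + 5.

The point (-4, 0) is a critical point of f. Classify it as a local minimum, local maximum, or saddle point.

The mixed partial ∂²f/∂s∂t is 0, so the Hessian at any point is diag(f_ss, f_tt) = diag(18(s + 2), 12(t + 2)).
At (-4, 0): H = diag(-36, 24).
The eigenvalues have opposite signs, so H is indefinite: a saddle point.

saddle point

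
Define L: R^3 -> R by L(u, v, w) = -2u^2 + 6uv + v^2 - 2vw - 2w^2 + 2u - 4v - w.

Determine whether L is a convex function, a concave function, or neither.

L is quadratic, so its Hessian is the constant matrix H = [[-4, 6, 0], [6, 2, -2], [0, -2, -4]].
Leading principal minors: -4, -44, 192.
Neither pattern holds ⇒ H is indefinite ⇒ neither convex nor concave.

neither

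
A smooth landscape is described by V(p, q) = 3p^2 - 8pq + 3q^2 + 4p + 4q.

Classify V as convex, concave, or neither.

neither

V is quadratic, so its Hessian is the constant matrix H = [[6, -8], [-8, 6]].
det(H) = -28, tr(H) = 12.
det(H) < 0, so H is indefinite: neither convex nor concave.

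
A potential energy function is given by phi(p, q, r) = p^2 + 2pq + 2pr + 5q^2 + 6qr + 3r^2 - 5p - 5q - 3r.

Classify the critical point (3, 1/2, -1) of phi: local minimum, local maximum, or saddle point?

The Hessian is constant: H = [[2, 2, 2], [2, 10, 6], [2, 6, 6]].
Leading principal minors: Δ₁ = 2, Δ₂ = 16, Δ₃ = 32.
All leading minors are positive, so H is positive definite: a local minimum.

local minimum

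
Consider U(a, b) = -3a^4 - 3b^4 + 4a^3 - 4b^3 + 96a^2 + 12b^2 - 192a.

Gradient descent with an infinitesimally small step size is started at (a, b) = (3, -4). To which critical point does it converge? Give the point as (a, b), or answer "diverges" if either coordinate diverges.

U is separable, so gradient descent decouples: a follows -∂U/∂a, b follows -∂U/∂b.
∂U/∂a = -12(a - 4)(a - 1)(a + 4); at a=3 this is 168, so a decreases.
∂U/∂b = -12b(b - 1)(b + 2); at b=-4 this is 480, so b decreases.
The b-coordinate has no critical point in that direction and runs off to infinity.

diverges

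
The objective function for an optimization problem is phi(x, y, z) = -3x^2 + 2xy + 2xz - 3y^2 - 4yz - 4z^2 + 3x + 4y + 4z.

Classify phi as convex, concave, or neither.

phi is quadratic, so its Hessian is the constant matrix H = [[-6, 2, 2], [2, -6, -4], [2, -4, -8]].
Leading principal minors: -6, 32, -168.
Signs alternate −, +, − ⇒ H ≺ 0 ⇒ concave.

concave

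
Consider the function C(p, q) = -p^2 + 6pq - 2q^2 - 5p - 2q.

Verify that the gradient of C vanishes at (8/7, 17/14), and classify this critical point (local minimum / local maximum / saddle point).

∇C = (-2p + 6q - 5, 6p - 4q - 2); substituting (8/7, 17/14) gives ∇C = (0, 0), so (8/7, 17/14) is indeed a critical point.
The Hessian of C is constant: H = [[-2, 6], [6, -4]].
det(H) = (-2)·(-4) − 6² = -28.
Since det(H) < 0, H is indefinite and the critical point is a saddle point.

saddle point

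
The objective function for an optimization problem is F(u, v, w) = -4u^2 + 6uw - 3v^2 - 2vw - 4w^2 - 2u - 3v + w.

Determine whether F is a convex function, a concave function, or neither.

F is quadratic, so its Hessian is the constant matrix H = [[-8, 0, 6], [0, -6, -2], [6, -2, -8]].
Leading principal minors: -8, 48, -136.
Signs alternate −, +, − ⇒ H ≺ 0 ⇒ concave.

concave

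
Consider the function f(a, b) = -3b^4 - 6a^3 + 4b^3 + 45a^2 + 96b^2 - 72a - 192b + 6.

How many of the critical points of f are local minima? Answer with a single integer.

1

f separates as a function of a plus a function of b, so ∇f=0 decouples.
∂f/∂a = -18(a - 4)(a - 1) = 0 at a ∈ {1, 4}; ∂f/∂b = -12(b - 4)(b - 1)(b + 4) = 0 at b ∈ {-4, 1, 4}.
The Hessian is diagonal: diag(f_aa, f_bb). Second derivatives: f_aa(1)=54, f_aa(4)=-54; f_bb(-4)=-480, f_bb(1)=180, f_bb(4)=-288.
Local minima occur where both diagonal entries positive: (1, 1). Count: 1.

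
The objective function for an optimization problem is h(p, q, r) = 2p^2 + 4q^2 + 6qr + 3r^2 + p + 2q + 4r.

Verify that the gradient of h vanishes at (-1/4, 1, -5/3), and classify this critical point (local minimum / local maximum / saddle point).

∇h = (4p + 1, 8q + 6r + 2, 6q + 6r + 4); substituting (-1/4, 1, -5/3) gives ∇h = (0, 0, 0), so (-1/4, 1, -5/3) is indeed a critical point.
The Hessian is constant: H = [[4, 0, 0], [0, 8, 6], [0, 6, 6]].
Leading principal minors: Δ₁ = 4, Δ₂ = 32, Δ₃ = 48.
All leading minors are positive, so H is positive definite: a local minimum.

local minimum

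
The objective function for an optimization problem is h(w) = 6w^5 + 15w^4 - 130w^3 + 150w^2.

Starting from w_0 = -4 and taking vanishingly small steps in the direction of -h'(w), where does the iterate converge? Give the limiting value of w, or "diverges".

h'(w) = 30w(w - 2)(w - 1)(w + 5), so h'(-4) = -3600.
Gradient descent moves in the -h' direction, i.e. w is increasing.
The nearest critical point in that direction is w = 0, where h'' = 300 > 0 (a local minimum). The iterate converges there.

0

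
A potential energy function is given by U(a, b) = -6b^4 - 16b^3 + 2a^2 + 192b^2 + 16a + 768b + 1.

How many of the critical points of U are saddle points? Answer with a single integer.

U separates as a function of a plus a function of b, so ∇U=0 decouples.
∂U/∂a = 4(a + 4) = 0 at a ∈ {-4}; ∂U/∂b = -24(b - 4)(b + 2)(b + 4) = 0 at b ∈ {-4, -2, 4}.
The Hessian is diagonal: diag(U_aa, U_bb). Second derivatives: U_aa(-4)=4; U_bb(-4)=-384, U_bb(-2)=288, U_bb(4)=-1152.
Saddle points occur where the two diagonal entries have opposite signs: (-4, -4), (-4, 4). Count: 2.

2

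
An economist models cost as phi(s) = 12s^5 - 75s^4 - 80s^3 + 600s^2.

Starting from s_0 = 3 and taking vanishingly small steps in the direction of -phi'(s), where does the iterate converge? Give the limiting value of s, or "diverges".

5

phi'(s) = 60s(s - 5)(s - 2)(s + 2), so phi'(3) = -1800.
Gradient descent moves in the -phi' direction, i.e. s is increasing.
The nearest critical point in that direction is s = 5, where phi'' = 6300 > 0 (a local minimum). The iterate converges there.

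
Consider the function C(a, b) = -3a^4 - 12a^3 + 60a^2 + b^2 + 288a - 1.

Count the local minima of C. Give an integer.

C separates as a function of a plus a function of b, so ∇C=0 decouples.
∂C/∂a = -12(a - 3)(a + 2)(a + 4) = 0 at a ∈ {-4, -2, 3}; ∂C/∂b = 2b = 0 at b ∈ {0}.
The Hessian is diagonal: diag(C_aa, C_bb). Second derivatives: C_aa(-4)=-168, C_aa(-2)=120, C_aa(3)=-420; C_bb(0)=2.
Local minima occur where both diagonal entries positive: (-2, 0). Count: 1.

1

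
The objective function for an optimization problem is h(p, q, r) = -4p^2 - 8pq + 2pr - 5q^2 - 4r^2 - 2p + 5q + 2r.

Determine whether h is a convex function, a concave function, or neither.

h is quadratic, so its Hessian is the constant matrix H = [[-8, -8, 2], [-8, -10, 0], [2, 0, -8]].
Leading principal minors: -8, 16, -88.
Signs alternate −, +, − ⇒ H ≺ 0 ⇒ concave.

concave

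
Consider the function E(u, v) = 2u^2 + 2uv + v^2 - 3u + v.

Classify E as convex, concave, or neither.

convex

E is quadratic, so its Hessian is the constant matrix H = [[4, 2], [2, 2]].
det(H) = 4, tr(H) = 6.
det(H) > 0 and tr(H) > 0, so H is positive definite everywhere: convex.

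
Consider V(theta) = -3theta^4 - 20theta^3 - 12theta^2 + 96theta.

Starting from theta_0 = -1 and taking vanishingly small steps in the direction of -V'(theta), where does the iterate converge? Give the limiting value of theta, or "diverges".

-2

V'(theta) = -12(theta - 1)(theta + 2)(theta + 4), so V'(-1) = 72.
Gradient descent moves in the -V' direction, i.e. theta is decreasing.
The nearest critical point in that direction is theta = -2, where V'' = 72 > 0 (a local minimum). The iterate converges there.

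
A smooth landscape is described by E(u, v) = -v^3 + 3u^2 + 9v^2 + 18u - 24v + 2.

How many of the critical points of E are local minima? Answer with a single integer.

1

E separates as a function of u plus a function of v, so ∇E=0 decouples.
∂E/∂u = 6(u + 3) = 0 at u ∈ {-3}; ∂E/∂v = -3(v - 4)(v - 2) = 0 at v ∈ {2, 4}.
The Hessian is diagonal: diag(E_uu, E_vv). Second derivatives: E_uu(-3)=6; E_vv(2)=6, E_vv(4)=-6.
Local minima occur where both diagonal entries positive: (-3, 2). Count: 1.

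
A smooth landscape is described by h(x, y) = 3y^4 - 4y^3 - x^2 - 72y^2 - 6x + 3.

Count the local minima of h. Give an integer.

h separates as a function of x plus a function of y, so ∇h=0 decouples.
∂h/∂x = -2(x + 3) = 0 at x ∈ {-3}; ∂h/∂y = 12y(y - 4)(y + 3) = 0 at y ∈ {-3, 0, 4}.
The Hessian is diagonal: diag(h_xx, h_yy). Second derivatives: h_xx(-3)=-2; h_yy(-3)=252, h_yy(0)=-144, h_yy(4)=336.
Local minima occur where both diagonal entries positive: none. Count: 0.

0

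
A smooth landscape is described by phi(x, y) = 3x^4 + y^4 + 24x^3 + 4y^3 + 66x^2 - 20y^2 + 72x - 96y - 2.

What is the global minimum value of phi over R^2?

-308

phi(x,y) separates as P(x) + Q(y) − 2, so its minimum is min P + min Q − 2.
P'(x) = 12(x + 1)(x + 2)(x + 3) vanishes at x ∈ {-3, -2, -1}; Q'(y) = 4(y - 3)(y + 2)(y + 4) vanishes at y ∈ {-4, -2, 3}.
Local minima of P (where P''>0): P(-3)=-27, P(-1)=-27. Local minima of Q: Q(-4)=64, Q(3)=-279.
So the global minimum of phi is P(-3) + Q(3) − 2 = -27 − 279 − 2 = -308, attained at (-3, 3).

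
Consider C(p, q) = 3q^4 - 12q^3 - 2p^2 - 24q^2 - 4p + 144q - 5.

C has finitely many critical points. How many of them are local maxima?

C separates as a function of p plus a function of q, so ∇C=0 decouples.
∂C/∂p = -4(p + 1) = 0 at p ∈ {-1}; ∂C/∂q = 12(q - 3)(q - 2)(q + 2) = 0 at q ∈ {-2, 2, 3}.
The Hessian is diagonal: diag(C_pp, C_qq). Second derivatives: C_pp(-1)=-4; C_qq(-2)=240, C_qq(2)=-48, C_qq(3)=60.
Local maxima occur where both diagonal entries negative: (-1, 2). Count: 1.

1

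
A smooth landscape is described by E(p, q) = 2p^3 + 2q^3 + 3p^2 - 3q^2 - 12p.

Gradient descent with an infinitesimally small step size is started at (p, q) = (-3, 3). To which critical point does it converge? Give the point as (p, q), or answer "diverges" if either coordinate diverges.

E is separable, so gradient descent decouples: p follows -∂E/∂p, q follows -∂E/∂q.
∂E/∂p = 6(p - 1)(p + 2); at p=-3 this is 24, so p decreases.
∂E/∂q = 6q(q - 1); at q=3 this is 36, so q decreases.
The p-coordinate has no critical point in that direction and runs off to infinity.

diverges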